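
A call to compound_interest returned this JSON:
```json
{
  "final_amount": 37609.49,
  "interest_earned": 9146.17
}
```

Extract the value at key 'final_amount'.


37609.49


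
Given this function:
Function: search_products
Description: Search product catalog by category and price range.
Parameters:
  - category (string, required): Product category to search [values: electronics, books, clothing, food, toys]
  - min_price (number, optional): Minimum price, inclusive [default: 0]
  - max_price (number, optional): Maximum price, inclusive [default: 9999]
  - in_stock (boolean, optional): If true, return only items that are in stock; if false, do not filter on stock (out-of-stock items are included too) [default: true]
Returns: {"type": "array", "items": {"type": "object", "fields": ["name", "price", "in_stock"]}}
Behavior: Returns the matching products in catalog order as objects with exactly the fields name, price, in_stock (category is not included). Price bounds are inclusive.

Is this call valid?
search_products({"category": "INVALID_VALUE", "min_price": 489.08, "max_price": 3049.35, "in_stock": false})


Checking parameter values...
Parameter 'category' has value 'INVALID_VALUE' not in allowed: electronics, books, clothing, food, toys
Invalid - 'category' must be one of electronics, books, clothing, food, toys


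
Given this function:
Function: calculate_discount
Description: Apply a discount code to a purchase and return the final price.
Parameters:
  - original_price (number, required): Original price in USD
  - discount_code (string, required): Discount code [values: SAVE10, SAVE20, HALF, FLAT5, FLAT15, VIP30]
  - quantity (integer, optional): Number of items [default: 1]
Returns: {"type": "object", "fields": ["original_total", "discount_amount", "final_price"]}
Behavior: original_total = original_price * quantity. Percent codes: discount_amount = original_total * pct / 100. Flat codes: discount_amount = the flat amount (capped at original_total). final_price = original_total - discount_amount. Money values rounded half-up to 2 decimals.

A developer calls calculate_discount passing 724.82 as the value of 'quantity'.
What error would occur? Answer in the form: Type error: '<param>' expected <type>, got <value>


Spec: 'quantity' is declared as integer; 724.82 is a non-integer number.
Type error: 'quantity' expected integer, got 724.82


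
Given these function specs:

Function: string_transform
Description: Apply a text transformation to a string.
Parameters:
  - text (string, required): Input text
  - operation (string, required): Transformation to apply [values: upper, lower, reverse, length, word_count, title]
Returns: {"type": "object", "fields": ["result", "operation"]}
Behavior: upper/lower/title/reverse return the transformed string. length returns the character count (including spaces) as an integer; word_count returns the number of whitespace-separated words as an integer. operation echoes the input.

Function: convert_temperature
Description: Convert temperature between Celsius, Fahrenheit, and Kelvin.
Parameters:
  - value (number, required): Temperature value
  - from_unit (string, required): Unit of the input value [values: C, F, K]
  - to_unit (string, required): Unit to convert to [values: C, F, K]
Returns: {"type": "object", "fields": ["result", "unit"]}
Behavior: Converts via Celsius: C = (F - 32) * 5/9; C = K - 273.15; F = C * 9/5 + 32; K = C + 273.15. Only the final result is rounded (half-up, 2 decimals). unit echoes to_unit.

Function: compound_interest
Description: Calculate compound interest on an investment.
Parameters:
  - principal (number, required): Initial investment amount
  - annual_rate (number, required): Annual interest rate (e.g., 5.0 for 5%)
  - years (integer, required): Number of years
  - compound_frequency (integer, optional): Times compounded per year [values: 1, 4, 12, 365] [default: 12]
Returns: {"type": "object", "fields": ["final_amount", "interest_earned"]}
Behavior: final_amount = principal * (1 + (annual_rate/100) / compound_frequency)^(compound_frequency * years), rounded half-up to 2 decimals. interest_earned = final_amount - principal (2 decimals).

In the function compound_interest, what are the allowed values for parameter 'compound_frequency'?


The compound_interest spec declares:
  - compound_frequency (integer, optional): Times compounded per year [values: 1, 4, 12, 365] [default: 12]
Allowed values:
1, 4, 12, 365


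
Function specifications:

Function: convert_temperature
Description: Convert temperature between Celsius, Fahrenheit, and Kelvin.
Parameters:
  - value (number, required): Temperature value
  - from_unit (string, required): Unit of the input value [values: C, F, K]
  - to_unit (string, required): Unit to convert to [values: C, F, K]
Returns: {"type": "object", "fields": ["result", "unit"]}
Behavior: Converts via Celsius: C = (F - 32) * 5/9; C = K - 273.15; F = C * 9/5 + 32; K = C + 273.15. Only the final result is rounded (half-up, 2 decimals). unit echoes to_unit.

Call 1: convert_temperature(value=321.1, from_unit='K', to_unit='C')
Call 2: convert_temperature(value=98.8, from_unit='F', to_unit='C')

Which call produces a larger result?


Call 1:
  To C: 321.1 - 273.15 = 47.95
  Target is C: 47.95
  Round to 2 decimals: 47.95
  -> 47.95 C
Call 2:
  To C: (98.8 - 32) * 5/9 = 37.111111
  Target is C: 37.111111
  Round to 2 decimals: 37.11
  -> 37.11 C
Call 1 (47.95 C)


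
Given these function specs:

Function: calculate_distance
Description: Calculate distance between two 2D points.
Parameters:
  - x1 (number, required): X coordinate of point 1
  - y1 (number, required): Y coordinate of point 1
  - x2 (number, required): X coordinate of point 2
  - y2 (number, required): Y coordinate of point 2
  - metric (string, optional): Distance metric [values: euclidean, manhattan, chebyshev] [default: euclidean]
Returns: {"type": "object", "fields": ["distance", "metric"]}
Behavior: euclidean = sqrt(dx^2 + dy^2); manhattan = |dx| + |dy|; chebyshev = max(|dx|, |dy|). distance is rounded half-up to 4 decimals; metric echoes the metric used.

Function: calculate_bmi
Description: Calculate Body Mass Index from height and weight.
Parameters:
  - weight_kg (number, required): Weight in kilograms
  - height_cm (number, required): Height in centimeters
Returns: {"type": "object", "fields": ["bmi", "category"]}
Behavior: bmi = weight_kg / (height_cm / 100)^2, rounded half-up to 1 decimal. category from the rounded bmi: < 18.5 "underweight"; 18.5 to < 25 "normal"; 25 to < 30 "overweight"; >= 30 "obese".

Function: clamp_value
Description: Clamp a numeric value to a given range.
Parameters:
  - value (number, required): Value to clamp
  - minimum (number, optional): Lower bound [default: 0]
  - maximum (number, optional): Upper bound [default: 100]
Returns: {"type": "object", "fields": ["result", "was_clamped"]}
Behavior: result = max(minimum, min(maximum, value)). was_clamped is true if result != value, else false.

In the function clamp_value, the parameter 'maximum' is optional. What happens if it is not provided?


The clamp_value spec declares:
  - maximum (number, optional): Upper bound [default: 100]
It defaults to 100


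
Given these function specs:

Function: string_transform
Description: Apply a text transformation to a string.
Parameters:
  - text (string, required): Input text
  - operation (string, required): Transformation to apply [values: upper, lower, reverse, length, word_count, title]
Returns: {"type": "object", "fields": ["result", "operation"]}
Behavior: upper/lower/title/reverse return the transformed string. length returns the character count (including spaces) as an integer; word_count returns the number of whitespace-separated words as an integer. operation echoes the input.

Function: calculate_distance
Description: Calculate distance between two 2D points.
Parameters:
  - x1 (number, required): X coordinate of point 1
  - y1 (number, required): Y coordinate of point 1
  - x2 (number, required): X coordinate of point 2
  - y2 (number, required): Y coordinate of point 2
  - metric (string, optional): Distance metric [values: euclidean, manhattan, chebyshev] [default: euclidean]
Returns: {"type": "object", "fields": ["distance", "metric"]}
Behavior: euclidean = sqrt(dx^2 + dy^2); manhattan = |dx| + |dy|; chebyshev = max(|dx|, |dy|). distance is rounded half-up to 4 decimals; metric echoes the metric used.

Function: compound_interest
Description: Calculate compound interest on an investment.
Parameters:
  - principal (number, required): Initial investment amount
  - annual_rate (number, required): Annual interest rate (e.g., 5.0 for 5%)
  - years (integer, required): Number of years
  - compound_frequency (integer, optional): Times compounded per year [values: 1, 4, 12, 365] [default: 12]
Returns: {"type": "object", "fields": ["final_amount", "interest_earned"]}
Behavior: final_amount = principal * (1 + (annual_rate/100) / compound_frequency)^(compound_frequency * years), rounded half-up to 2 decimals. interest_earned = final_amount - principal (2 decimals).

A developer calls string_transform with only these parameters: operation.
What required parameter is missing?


Required parameters: text, operation
Provided: operation
Missing: text
text


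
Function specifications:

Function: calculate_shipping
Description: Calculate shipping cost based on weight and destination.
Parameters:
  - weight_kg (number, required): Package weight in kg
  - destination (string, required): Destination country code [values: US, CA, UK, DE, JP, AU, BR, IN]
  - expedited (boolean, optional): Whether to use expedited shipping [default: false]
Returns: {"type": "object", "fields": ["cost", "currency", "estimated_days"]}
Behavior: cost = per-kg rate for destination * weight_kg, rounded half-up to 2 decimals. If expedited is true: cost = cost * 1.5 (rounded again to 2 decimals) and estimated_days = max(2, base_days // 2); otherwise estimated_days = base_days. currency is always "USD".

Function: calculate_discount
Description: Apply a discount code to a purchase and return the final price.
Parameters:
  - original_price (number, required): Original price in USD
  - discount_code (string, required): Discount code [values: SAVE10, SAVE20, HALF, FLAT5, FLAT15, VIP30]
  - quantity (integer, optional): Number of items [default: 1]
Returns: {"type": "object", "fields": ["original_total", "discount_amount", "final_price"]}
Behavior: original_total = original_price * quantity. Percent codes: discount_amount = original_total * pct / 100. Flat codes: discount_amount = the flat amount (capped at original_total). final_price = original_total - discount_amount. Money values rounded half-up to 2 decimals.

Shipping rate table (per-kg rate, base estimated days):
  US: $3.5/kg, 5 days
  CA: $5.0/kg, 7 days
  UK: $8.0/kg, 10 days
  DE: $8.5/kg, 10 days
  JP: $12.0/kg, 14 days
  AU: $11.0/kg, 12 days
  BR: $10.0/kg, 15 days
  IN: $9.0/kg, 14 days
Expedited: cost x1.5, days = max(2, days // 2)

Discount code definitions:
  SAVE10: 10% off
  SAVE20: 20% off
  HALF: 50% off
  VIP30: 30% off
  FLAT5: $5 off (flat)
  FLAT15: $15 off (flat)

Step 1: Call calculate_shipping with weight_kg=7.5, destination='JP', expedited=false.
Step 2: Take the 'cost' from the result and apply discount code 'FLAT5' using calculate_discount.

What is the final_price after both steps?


Step 1: calculate_shipping(weight_kg=7.5, destination=JP, expedited=false)
  Rate for JP: $12.0/kg, base 14 days
  cost = 12.0 * 7.5 = 90 -> 90.00
  expedited not set/false: estimated_days = 14
  -> cost = 90.00 USD
Step 2: calculate_discount(original_price=90.0, discount_code=FLAT5, quantity=1)
  original_total = 90.0 * 1 = 90.00
  FLAT5 = $5 flat: discount_amount = min(5.00, 90.00) = 5.00
  final_price = 90.00 - 5.00 = 85.00
  -> final_price = 85.00
$85.00


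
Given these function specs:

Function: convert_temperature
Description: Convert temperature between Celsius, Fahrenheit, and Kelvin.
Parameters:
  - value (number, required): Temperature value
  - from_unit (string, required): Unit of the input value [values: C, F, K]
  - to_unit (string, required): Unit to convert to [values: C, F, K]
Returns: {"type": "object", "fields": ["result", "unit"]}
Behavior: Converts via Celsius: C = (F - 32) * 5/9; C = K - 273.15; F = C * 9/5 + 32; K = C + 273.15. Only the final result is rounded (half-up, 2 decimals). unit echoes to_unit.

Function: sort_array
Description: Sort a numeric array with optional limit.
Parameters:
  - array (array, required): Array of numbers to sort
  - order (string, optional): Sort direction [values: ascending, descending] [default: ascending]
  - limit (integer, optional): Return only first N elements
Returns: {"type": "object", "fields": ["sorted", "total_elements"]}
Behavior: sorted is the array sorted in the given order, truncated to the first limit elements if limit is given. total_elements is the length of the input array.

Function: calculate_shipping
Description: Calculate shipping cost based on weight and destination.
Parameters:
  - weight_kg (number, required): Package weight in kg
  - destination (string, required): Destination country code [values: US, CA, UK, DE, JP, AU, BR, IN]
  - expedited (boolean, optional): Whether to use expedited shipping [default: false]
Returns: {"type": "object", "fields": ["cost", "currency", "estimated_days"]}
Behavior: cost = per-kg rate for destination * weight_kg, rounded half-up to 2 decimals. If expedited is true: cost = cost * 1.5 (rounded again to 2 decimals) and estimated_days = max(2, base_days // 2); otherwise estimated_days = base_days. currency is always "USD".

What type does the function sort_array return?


The sort_array spec declares Returns: {"type": "object", "fields": ["sorted", "total_elements"]}
Type:
object


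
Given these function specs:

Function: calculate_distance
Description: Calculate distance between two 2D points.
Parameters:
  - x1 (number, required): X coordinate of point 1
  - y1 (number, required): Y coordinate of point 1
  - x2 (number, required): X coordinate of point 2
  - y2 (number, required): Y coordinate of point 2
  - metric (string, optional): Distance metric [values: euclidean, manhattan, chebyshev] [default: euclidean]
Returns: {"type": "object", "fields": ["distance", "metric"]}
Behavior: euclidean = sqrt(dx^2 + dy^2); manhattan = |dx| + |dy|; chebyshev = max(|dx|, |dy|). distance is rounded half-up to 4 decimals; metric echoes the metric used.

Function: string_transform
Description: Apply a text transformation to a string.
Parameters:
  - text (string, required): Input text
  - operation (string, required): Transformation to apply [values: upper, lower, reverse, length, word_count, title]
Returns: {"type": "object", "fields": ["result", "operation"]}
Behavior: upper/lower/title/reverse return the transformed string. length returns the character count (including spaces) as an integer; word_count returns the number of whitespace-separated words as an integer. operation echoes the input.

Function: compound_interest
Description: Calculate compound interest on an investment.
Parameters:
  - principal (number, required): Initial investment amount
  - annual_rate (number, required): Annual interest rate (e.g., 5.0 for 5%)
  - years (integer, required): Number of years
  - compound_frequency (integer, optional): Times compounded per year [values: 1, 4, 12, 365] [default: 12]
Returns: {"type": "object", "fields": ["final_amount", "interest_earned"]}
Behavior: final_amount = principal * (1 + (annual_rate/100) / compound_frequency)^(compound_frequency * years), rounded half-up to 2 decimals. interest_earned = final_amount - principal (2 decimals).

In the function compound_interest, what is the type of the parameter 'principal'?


The compound_interest spec declares:
  - principal (number, required): Initial investment amount
Type:
number


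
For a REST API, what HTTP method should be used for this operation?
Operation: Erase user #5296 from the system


GET = read, POST = create, PUT = update/replace, DELETE = remove
This operation is a removal.
DELETE


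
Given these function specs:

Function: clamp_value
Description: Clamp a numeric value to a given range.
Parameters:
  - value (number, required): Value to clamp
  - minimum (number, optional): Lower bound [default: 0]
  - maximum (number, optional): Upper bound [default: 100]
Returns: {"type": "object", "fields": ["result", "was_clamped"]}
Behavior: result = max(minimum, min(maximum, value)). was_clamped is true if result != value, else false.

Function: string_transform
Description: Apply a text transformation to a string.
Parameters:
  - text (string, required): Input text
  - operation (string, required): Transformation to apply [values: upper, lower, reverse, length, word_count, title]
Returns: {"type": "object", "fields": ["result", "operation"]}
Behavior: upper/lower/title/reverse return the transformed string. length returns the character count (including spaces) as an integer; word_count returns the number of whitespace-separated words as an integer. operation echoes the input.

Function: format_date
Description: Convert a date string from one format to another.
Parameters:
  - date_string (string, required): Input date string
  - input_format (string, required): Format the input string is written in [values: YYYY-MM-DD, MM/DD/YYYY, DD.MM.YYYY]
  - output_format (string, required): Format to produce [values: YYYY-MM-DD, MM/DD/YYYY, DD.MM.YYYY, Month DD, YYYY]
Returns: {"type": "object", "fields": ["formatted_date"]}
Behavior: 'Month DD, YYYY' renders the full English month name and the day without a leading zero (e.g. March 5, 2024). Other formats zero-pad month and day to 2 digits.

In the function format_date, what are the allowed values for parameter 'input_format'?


The format_date spec declares:
  - input_format (string, required): Format the input string is written in [values: YYYY-MM-DD, MM/DD/YYYY, DD.MM.YYYY]
Allowed values:
YYYY-MM-DD, MM/DD/YYYY, DD.MM.YYYY


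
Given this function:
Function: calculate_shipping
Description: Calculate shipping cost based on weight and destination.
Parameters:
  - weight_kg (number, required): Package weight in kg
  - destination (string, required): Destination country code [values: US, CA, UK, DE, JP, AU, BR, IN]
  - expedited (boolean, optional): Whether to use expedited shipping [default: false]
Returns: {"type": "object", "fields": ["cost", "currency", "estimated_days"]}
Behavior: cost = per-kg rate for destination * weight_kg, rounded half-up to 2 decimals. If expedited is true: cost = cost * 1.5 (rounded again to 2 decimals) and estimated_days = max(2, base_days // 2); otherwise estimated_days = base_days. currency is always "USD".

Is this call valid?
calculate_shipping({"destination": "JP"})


Checking required parameters...
Missing required parameter: weight_kg
Invalid - missing required parameter 'weight_kg'


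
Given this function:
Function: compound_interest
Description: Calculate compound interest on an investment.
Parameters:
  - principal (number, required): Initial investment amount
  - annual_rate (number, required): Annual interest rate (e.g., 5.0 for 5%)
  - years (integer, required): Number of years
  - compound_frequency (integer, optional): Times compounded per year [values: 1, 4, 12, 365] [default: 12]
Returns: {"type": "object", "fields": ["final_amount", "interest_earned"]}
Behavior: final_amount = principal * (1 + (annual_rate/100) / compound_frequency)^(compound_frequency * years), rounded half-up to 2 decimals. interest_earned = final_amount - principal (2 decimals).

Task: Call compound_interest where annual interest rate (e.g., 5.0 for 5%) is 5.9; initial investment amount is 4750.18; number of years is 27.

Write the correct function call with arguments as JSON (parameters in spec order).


Mapping each described value to its parameter name:
  'Annual interest rate (e.g., 5.0 for 5%)' -> annual_rate = 5.9
  'Initial investment amount' -> principal = 4750.18
  'Number of years' -> years = 27
compound_interest({"principal": 4750.18, "annual_rate": 5.9, "years": 27})


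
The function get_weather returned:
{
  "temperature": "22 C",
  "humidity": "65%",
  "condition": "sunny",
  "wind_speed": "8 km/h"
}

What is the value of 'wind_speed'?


8 km/h


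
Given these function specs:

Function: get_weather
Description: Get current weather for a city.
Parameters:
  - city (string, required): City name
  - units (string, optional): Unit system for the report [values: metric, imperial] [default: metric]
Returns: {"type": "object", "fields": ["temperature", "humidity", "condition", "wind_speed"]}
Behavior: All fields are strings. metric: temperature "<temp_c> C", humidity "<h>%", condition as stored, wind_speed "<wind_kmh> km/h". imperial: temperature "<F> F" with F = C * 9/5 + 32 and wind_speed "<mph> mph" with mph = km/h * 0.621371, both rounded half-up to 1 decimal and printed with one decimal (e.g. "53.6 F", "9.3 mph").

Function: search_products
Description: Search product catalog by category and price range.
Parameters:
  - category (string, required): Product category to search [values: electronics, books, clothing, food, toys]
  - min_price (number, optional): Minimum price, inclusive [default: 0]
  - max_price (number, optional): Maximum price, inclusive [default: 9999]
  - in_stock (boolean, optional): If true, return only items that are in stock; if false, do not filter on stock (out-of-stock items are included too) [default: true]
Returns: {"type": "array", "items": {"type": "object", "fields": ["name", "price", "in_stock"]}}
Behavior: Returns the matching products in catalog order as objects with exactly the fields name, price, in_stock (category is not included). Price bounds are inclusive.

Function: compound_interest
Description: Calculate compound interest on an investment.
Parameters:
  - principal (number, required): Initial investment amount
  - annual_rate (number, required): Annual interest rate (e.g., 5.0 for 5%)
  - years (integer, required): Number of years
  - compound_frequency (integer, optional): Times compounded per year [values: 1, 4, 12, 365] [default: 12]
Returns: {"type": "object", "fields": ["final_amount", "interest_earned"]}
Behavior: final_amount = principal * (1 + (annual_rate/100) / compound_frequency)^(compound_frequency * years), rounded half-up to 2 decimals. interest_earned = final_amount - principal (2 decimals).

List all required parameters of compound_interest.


Parameters of compound_interest and their required/optional flag:
  principal: required
  annual_rate: required
  years: required
  compound_frequency: optional
annual_rate, principal, years


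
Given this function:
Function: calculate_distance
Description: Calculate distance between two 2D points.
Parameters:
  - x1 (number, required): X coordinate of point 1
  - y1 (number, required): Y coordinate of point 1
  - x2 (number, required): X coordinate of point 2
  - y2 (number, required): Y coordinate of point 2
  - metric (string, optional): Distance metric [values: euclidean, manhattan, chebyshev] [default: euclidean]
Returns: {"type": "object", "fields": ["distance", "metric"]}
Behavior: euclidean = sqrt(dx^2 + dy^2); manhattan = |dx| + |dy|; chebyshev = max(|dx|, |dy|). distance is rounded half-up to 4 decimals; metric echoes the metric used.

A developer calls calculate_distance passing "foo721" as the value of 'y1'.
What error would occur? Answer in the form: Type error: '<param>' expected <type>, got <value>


Spec: 'y1' is declared as number; "foo721" is a string.
Type error: 'y1' expected number, got "foo721"


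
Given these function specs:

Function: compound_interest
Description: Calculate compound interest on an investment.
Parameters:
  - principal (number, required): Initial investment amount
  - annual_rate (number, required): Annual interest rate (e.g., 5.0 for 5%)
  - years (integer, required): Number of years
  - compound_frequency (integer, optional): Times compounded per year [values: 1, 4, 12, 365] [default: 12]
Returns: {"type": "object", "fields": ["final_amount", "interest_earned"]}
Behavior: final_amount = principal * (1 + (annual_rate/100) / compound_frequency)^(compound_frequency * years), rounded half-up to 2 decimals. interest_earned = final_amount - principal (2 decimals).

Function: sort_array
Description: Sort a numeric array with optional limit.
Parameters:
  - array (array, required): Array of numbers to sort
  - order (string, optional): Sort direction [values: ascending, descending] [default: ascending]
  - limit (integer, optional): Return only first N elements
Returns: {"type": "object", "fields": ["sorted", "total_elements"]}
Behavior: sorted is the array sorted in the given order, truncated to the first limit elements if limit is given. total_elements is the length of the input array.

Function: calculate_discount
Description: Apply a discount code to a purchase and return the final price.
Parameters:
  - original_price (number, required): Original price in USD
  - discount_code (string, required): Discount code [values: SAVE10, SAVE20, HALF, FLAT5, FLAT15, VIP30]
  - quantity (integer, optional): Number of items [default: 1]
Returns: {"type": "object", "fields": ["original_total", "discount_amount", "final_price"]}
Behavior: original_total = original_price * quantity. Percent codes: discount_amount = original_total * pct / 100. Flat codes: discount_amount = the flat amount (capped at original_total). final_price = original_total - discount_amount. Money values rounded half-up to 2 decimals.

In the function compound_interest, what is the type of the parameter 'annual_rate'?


The compound_interest spec declares:
  - annual_rate (number, required): Annual interest rate (e.g., 5.0 for 5%)
Type:
number


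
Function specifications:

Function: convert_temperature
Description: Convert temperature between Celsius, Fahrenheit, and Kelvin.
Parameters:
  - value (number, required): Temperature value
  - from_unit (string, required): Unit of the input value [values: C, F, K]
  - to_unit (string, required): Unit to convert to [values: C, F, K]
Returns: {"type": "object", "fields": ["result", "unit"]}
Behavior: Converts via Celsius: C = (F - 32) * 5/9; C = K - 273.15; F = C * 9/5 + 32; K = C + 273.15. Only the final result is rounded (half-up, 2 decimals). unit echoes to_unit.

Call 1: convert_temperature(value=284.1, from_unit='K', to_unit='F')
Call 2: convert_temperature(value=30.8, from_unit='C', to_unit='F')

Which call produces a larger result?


Call 1:
  To C: 284.1 - 273.15 = 10.95
  To F: 10.95 * 9/5 + 32 = 51.71
  Round to 2 decimals: 51.71
  -> 51.71 F
Call 2:
  Input already in C: 30.8
  To F: 30.8 * 9/5 + 32 = 87.44
  Round to 2 decimals: 87.44
  -> 87.44 F
Call 2 (87.44 F)


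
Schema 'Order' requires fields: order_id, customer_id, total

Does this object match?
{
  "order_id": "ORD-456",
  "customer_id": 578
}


Checking required fields...
Missing: total
Invalid - missing required field 'total'


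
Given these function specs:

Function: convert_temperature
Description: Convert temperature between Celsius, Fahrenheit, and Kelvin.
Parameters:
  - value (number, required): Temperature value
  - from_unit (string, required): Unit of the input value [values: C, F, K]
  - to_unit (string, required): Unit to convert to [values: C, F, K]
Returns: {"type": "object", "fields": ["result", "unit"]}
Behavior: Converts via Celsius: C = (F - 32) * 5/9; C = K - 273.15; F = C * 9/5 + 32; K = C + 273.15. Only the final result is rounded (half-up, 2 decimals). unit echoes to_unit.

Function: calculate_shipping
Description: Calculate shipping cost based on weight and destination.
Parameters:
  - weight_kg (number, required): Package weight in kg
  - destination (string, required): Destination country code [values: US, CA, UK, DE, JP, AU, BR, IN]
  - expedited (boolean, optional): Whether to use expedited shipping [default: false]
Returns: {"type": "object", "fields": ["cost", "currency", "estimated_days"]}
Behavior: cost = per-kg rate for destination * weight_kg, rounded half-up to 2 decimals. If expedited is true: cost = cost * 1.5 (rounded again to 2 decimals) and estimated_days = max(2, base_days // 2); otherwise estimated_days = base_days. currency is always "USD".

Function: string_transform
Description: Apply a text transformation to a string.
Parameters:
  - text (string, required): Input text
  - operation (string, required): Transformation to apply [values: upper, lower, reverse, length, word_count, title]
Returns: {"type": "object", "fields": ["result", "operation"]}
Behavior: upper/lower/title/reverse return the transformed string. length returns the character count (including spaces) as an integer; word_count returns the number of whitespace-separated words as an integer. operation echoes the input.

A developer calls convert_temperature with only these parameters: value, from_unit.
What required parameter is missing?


Required parameters: value, from_unit, to_unit
Provided: value, from_unit
Missing: to_unit
to_unit


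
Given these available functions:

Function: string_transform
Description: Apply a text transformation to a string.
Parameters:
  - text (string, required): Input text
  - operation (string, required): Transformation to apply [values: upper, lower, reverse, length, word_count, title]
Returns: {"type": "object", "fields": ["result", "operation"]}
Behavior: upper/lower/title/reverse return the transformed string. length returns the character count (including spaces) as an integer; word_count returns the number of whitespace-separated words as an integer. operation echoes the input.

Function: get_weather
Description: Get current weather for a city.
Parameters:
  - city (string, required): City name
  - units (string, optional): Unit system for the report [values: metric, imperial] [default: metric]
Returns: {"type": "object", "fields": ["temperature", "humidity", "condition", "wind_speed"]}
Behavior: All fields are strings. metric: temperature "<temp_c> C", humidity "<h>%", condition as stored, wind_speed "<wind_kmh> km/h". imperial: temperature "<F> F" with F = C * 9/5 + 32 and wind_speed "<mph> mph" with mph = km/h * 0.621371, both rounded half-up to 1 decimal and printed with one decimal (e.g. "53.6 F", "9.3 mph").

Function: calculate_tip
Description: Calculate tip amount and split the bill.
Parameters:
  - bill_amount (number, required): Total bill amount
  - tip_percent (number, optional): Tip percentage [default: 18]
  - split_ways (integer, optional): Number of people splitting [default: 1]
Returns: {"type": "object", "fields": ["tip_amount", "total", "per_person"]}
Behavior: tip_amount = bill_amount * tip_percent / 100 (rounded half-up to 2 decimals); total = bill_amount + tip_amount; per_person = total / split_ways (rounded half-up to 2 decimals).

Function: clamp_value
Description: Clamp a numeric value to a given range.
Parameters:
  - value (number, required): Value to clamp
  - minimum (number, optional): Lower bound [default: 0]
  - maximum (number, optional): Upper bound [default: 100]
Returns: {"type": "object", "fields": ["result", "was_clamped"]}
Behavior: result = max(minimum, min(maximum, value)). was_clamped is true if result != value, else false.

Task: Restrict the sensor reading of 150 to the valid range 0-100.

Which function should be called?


The task needs a function whose description is: Clamp a numeric value to a given range.
clamp_value


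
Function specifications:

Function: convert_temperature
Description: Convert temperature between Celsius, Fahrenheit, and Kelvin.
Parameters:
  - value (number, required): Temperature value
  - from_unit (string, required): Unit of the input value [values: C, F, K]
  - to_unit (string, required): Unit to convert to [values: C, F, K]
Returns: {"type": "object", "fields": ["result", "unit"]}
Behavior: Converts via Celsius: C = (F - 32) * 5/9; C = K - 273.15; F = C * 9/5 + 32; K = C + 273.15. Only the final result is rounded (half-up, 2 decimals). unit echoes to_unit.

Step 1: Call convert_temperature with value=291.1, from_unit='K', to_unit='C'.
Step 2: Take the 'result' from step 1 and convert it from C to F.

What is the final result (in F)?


Step 1: convert_temperature(value=291.1, from_unit=K, to_unit=C)
  To C: 291.1 - 273.15 = 17.95
  Target is C: 17.95
  Round to 2 decimals: 17.95
  -> result = 17.95 C
Step 2: convert_temperature(value=17.95, from_unit=C, to_unit=F)
  Input already in C: 17.95
  To F: 17.95 * 9/5 + 32 = 64.31
  Round to 2 decimals: 64.31
  -> result = 64.31 F
64.31 F


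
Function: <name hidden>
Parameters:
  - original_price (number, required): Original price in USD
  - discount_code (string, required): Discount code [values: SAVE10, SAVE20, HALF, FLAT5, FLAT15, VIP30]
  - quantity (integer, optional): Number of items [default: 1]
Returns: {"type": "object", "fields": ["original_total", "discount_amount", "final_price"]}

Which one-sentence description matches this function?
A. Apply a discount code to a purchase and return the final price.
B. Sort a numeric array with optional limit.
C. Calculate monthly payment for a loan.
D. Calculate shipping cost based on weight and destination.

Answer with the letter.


Parameters original_price, discount_code, quantity and return ["original_total", "discount_amount", "final_price"] fit: Apply a discount code to a purchase and return the final price.
A


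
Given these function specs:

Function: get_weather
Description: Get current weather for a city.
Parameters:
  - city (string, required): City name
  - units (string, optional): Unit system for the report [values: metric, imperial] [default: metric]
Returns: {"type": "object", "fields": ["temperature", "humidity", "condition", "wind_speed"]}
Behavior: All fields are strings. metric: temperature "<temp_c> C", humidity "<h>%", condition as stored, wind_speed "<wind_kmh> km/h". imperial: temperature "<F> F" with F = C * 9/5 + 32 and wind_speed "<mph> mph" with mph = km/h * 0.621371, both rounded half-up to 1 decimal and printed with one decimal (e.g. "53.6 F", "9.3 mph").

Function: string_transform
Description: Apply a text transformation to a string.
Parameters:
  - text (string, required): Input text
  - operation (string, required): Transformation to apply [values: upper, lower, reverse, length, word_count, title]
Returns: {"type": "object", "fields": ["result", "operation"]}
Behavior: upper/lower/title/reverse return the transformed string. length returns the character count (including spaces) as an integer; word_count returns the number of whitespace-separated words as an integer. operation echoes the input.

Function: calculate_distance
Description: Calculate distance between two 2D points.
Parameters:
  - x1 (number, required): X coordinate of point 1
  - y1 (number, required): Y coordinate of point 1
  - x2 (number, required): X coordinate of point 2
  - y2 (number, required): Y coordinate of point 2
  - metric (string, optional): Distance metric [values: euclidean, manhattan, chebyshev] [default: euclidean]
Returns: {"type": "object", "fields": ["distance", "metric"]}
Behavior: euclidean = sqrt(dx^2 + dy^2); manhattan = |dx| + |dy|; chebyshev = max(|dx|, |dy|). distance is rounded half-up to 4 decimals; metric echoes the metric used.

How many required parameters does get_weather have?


Parameters of get_weather: city (required), units (optional)
Required count:
1


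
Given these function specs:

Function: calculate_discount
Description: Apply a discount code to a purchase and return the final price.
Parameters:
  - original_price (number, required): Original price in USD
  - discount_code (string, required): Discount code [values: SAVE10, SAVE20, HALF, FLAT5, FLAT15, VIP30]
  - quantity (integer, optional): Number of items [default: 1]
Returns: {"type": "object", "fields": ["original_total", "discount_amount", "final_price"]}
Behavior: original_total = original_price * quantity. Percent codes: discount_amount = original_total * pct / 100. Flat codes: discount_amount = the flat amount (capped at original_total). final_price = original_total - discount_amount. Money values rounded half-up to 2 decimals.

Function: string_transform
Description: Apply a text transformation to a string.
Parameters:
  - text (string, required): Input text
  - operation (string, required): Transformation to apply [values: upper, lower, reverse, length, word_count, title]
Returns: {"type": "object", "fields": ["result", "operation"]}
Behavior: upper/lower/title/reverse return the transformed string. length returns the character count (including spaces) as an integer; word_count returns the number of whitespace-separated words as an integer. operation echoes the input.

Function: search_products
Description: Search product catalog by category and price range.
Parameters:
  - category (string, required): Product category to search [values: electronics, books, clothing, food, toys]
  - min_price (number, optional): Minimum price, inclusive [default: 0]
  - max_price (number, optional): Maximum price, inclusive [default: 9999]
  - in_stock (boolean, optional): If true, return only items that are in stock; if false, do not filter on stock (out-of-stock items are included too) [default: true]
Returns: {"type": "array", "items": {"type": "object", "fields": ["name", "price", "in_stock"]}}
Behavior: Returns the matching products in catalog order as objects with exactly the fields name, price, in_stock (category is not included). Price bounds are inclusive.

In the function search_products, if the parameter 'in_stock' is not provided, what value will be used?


The search_products spec declares:
  - in_stock (boolean, optional): If true, return only items that are in stock; if false, do not filter on stock (out-of-stock items are included too) [default: true]
Default:
true


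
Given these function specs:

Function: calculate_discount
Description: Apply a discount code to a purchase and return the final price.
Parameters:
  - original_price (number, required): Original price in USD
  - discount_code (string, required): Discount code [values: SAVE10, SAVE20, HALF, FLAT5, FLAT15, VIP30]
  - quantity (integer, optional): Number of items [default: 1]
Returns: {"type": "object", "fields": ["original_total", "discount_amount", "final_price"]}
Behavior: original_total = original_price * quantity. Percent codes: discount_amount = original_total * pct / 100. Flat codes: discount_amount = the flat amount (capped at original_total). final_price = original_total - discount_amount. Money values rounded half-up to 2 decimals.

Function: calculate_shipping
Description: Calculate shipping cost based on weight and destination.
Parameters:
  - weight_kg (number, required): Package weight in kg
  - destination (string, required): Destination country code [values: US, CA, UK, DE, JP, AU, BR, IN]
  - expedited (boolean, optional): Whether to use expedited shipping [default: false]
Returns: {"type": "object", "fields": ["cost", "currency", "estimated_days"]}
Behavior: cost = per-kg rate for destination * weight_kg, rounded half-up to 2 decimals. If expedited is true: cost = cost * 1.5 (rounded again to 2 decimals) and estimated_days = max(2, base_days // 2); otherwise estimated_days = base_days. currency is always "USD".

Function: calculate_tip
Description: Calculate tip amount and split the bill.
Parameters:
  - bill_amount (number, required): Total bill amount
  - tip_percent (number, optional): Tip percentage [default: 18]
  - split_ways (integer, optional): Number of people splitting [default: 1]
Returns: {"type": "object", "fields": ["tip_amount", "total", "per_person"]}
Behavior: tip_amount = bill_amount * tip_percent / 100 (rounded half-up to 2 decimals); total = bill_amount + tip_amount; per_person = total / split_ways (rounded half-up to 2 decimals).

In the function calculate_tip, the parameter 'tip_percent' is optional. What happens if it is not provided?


The calculate_tip spec declares:
  - tip_percent (number, optional): Tip percentage [default: 18]
It defaults to 18


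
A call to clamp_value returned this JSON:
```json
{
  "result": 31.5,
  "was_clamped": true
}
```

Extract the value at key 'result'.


31.5


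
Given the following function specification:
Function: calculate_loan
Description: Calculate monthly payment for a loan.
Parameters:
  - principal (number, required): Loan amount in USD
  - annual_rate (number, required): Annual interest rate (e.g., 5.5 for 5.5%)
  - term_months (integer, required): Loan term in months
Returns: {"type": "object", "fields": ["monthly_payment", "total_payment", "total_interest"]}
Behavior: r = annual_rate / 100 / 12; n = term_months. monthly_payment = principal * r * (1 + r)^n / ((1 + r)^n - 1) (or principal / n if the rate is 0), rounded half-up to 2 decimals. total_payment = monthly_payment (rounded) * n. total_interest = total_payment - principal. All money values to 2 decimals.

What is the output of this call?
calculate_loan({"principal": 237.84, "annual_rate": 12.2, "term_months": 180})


r = 12.2 / 100 / 12 = 0.010166666667 (keep full precision)
(1 + r)^180 = 6.1765513
monthly_payment = 237.84 * 0.010166666667 * 6.1765513 / (6.1765513 - 1) = 2.885154 -> 2.89
total_payment = 2.89 * 180 = 520.20
total_interest = 520.20 - 237.84 = 282.36
Output:
{"monthly_payment": 2.89, "total_payment": 520.2, "total_interest": 282.36}
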